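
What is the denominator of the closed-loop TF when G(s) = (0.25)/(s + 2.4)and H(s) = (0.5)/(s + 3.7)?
Characteristic poly = G_den * H_den + G_num * H_num = (s^2 + 6.1*s + 8.88) + (0.125) = s^2 + 6.1*s + 9.005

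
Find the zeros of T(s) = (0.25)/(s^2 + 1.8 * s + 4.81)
Numerator is a nonzero constant (0.25) → Zeros: none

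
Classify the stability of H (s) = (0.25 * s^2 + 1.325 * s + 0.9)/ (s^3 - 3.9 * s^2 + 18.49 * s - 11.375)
Denominator: s^3 - 3.9*s^2 + 18.49*s - 11.375 = (s - 0.7)(s^2 - 3.2*s + 16.25). Poles: 0.7, 1.6 + 3.7j, 1.6 - 3.7j. Unstable (3 pole(s) in RHP)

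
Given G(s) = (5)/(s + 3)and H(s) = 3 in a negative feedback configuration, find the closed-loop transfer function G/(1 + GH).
Closed-loop T = G/(1+GH).
Numerator: G_num * H_den = 5.
Denominator: G_den * H_den + G_num * H_num = (s + 3) + (15) = s + 18.
T(s) = (5)/(s + 18)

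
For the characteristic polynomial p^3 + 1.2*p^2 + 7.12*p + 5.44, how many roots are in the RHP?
p^3 + 1.2*p^2 + 7.12*p + 5.44 = (p + 0.8)(p^2 + 0.4*p + 6.8). Poles: -0.2 + 2.6j, -0.2 - 2.6j, -0.8. RHP poles (Re>0): 0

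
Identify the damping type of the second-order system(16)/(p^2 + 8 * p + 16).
Standard form: ωn²/(p²+2ζωn·p+ωn²) gives ωn=4, ζ=1.
Critically damped (ζ = 1)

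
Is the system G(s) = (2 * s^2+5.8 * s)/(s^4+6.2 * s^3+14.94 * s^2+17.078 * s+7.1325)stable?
Denominator: s^4 + 6.2*s^3 + 14.94*s^2 + 17.078*s + 7.1325 = (s + 2.5)(s + 0.9)(s^2 + 2.8*s + 3.17). Poles: -0.9, -1.4 + 1.1j, -1.4 - 1.1j, -2.5. All Re(p)<0: Yes (stable)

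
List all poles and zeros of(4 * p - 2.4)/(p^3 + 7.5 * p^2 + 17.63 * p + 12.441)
Set denominator = 0: p^3 + 7.5*p^2 + 17.63*p + 12.441 = (p + 1.3)(p + 2.9)(p + 3.3) = 0 → Poles: -1.3, -2.9, -3.3
Set numerator = 0: 4*p - 2.4 = 0 → Zeros: 0.6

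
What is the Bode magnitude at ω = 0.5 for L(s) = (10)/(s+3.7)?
Substitute s = j*0.5: L(j0.5) = 2.65423 - 0.35868j.
|L(j0.5)| = sqrt(Re² + Im²) = 2.678.
20*log₁₀(2.678) = 8.56 dB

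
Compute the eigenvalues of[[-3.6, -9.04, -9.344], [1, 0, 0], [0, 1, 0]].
Eigenvalues solve det(λI - A) = 0.
Characteristic polynomial: λ^3 + 3.6*λ^2 + 9.04*λ + 9.344 = 0.
Factor: (λ + 1.6)(λ^2 + 2*λ + 5.84) = 0.
Roots: -1 + 2.2j, -1 - 2.2j, -1.6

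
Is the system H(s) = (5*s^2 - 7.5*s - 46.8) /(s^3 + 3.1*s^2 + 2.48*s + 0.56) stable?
Denominator: s^3 + 3.1*s^2 + 2.48*s + 0.56 = (s + 2)(s + 0.4)(s + 0.7). Poles: -0.4, -0.7, -2. All Re(p)<0: Yes (stable)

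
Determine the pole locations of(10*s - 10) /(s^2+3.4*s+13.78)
Set denominator = 0: s^2 + 3.4*s + 13.78 = 0 → Poles: -1.7 + 3.3j, -1.7 - 3.3j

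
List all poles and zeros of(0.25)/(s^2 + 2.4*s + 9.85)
Set denominator = 0: s^2 + 2.4*s + 9.85 = 0 → Poles: -1.2 + 2.9j, -1.2 - 2.9j
Numerator is a nonzero constant (0.25) → Zeros: none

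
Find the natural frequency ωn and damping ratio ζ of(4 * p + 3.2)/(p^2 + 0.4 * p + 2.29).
Underdamped: complex pole -0.2 + 1.5j. ωn = |pole| = 1.513, ζ = -Re(pole)/ωn = 0.1322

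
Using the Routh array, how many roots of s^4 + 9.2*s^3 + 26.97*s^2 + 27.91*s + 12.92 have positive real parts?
Routh array:
s^4: [1, 26.97, 12.92]; s^3: [9.2, 27.91]; s^2: [23.9363, 12.92]; s^1: [22.9442]; s^0: [12.92]
First column: [1, 9.2, 23.9363, 22.9442, 12.92]. Sign changes = RHP roots = 0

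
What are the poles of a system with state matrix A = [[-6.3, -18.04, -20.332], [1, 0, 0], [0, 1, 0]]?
Eigenvalues solve det(λI - A) = 0.
Characteristic polynomial: λ^3 + 6.3*λ^2 + 18.04*λ + 20.332 = 0.
Factor: (λ + 2.3)(λ^2 + 4*λ + 8.84) = 0.
Roots: -2 + 2.2j, -2 - 2.2j, -2.3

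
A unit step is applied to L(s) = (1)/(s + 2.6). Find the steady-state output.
FVT: lim_{t→∞} y(t) = lim_{s→0} s*Y(s) where Y(s) = L(s)/s.
= lim_{s→0} L(s) = L(0) = num(0)/den(0) = 1/2.6 = 0.3846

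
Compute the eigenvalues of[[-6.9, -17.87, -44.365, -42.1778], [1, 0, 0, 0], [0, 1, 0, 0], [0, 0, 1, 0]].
Eigenvalues solve det(λI - A) = 0.
Characteristic polynomial: λ^4 + 6.9*λ^3 + 17.87*λ^2 + 44.365*λ + 42.1778 = 0.
Factor: (λ + 4.7)(λ + 1.4)(λ^2 + 0.8*λ + 6.41) = 0.
Roots: -0.4 + 2.5j, -0.4 - 2.5j, -1.4, -4.7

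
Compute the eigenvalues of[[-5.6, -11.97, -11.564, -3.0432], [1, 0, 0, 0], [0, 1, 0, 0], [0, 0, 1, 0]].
Eigenvalues solve det(λI - A) = 0.
Characteristic polynomial: λ^4 + 5.6*λ^3 + 11.97*λ^2 + 11.564*λ + 3.0432 = 0.
Factor: (λ + 2.4)(λ + 0.4)(λ^2 + 2.8*λ + 3.17) = 0.
Roots: -0.4, -1.4 + 1.1j, -1.4 - 1.1j, -2.4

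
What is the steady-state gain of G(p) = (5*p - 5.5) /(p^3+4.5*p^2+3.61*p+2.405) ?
DC gain = G(0) = num(0)/den(0) = -5.5/2.405 = -2.287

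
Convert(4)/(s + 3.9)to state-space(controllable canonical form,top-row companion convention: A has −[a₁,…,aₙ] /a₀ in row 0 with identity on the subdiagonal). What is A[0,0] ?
Reachable canonical form for den = s + 3.9: top row of A = -[a₁,a₂,...,aₙ]/a₀, ones on the subdiagonal, zeros elsewhere.
A = [[-3.9]].
A[0,0] = -3.9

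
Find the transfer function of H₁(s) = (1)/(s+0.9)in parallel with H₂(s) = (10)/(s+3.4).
Parallel: H = H₁ + H₂ = (n₁·d₂ + n₂·d₁)/(d₁·d₂).
n₁·d₂ = s + 3.4. n₂·d₁ = 10*s + 9. Sum = 11*s + 12.4. d₁·d₂ = s^2 + 4.3*s + 3.06.
H(s) = (11*s + 12.4)/(s^2 + 4.3*s + 3.06)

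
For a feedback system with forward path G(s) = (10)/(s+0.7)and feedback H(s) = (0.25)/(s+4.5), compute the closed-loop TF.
Closed-loop T = G/(1+GH).
Numerator: G_num * H_den = 10*s + 45.
Denominator: G_den * H_den + G_num * H_num = (s^2 + 5.2*s + 3.15) + (2.5) = s^2 + 5.2*s + 5.65.
T(s) = (10*s + 45)/(s^2 + 5.2*s + 5.65)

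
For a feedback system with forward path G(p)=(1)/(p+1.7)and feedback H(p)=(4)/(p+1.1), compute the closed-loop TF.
Closed-loop T = G/(1+GH).
Numerator: G_num * H_den = p + 1.1.
Denominator: G_den * H_den + G_num * H_num = (p^2 + 2.8*p + 1.87) + (4) = p^2 + 2.8*p + 5.87.
T(p) = (p + 1.1)/(p^2 + 2.8*p + 5.87)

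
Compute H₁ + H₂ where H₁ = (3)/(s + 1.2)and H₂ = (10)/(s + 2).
Parallel: H = H₁ + H₂ = (n₁·d₂ + n₂·d₁)/(d₁·d₂).
n₁·d₂ = 3*s + 6. n₂·d₁ = 10*s + 12. Sum = 13*s + 18. d₁·d₂ = s^2 + 3.2*s + 2.4.
H(s) = (13*s + 18)/(s^2 + 3.2*s + 2.4)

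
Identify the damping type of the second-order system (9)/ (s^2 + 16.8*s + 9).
Standard form: ωn²/(s²+2ζωn·s+ωn²) gives ωn=3, ζ=2.8.
Overdamped (ζ = 2.8 > 1)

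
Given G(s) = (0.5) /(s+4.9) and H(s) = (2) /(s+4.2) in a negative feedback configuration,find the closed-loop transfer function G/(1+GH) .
Closed-loop T = G/(1+GH).
Numerator: G_num * H_den = 0.5*s + 2.1.
Denominator: G_den * H_den + G_num * H_num = (s^2 + 9.1*s + 20.58) + (1) = s^2 + 9.1*s + 21.58.
T(s) = (0.5*s + 2.1)/(s^2 + 9.1*s + 21.58)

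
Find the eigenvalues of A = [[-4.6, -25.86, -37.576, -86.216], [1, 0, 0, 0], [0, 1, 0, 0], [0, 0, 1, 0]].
Eigenvalues solve det(λI - A) = 0.
Characteristic polynomial: λ^4 + 4.6*λ^3 + 25.86*λ^2 + 37.576*λ + 86.216 = 0.
Factor: (λ^2 + 1.2*λ + 5.2)(λ^2 + 3.4*λ + 16.58) = 0.
Roots: -0.6 + 2.2j, -0.6 - 2.2j, -1.7 + 3.7j, -1.7 - 3.7j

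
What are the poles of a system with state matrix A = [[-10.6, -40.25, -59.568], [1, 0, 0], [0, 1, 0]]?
Eigenvalues solve det(λI - A) = 0.
Characteristic polynomial: λ^3 + 10.6*λ^2 + 40.25*λ + 59.568 = 0.
Factor: (λ + 4.8)(λ^2 + 5.8*λ + 12.41) = 0.
Roots: -2.9 + 2j, -2.9 - 2j, -4.8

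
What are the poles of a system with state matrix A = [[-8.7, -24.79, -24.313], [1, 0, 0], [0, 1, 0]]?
Eigenvalues solve det(λI - A) = 0.
Characteristic polynomial: λ^3 + 8.7*λ^2 + 24.79*λ + 24.313 = 0.
Factor: (λ + 4.1)(λ^2 + 4.6*λ + 5.93) = 0.
Roots: -2.3 + 0.8j, -2.3 - 0.8j, -4.1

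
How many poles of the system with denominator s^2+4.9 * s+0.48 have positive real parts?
s^2 + 4.9*s + 0.48 = (s + 4.8)(s + 0.1). Poles: -0.1, -4.8. RHP poles (Re>0): 0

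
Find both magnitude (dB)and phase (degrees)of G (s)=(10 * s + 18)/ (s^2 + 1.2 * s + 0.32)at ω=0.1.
Substitute s = j*0.1: G(j0.1) = 51.5837 - 16.7421j.
|G| = 20*log₁₀(sqrt(Re²+Im²)) = 34.69 dB.
∠G = atan2(Im, Re) = -17.98°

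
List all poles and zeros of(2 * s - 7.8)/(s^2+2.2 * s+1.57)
Set denominator = 0: s^2 + 2.2*s + 1.57 = 0 → Poles: -1.1 + 0.6j, -1.1 - 0.6j
Set numerator = 0: 2*s - 7.8 = 0 → Zeros: 3.9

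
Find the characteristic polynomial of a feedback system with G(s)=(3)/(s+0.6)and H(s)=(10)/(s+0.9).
Characteristic poly = G_den * H_den + G_num * H_num = (s^2 + 1.5*s + 0.54) + (30) = s^2 + 1.5*s + 30.54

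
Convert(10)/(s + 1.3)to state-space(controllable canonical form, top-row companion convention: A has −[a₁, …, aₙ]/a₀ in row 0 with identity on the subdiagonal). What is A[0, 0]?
Reachable canonical form for den = s + 1.3: top row of A = -[a₁,a₂,...,aₙ]/a₀, ones on the subdiagonal, zeros elsewhere.
A = [[-1.3]].
A[0,0] = -1.3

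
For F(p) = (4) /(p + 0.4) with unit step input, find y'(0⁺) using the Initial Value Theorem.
IVT: y'(0⁺) = lim_{p→∞} p²·Y(p) = lim_{p→∞} p·F(p).
deg(num) = 0, deg(den) = 1, relative degree = 1, so p·F(p) → (leading num)/(leading den) = 4/1 = 4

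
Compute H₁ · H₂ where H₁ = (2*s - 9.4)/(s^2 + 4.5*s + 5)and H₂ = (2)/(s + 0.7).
Series: H = H₁ · H₂ = (n₁·n₂)/(d₁·d₂).
Num: n₁·n₂ = 4*s - 18.8. Den: d₁·d₂ = s^3 + 5.2*s^2 + 8.15*s + 3.5.
H(s) = (4*s - 18.8)/(s^3 + 5.2*s^2 + 8.15*s + 3.5)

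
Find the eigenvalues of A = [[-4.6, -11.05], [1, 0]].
Eigenvalues solve det(λI - A) = 0.
Characteristic polynomial: λ^2 + 4.6*λ + 11.05 = 0.
Roots: -2.3 + 2.4j, -2.3 - 2.4j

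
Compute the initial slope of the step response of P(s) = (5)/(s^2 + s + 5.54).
IVT: y'(0⁺) = lim_{s→∞} s²·Y(s) = lim_{s→∞} s·P(s).
deg(num) = 0, deg(den) = 2, relative degree = 2 ≥ 2, so s·P(s) → 0. Initial slope = 0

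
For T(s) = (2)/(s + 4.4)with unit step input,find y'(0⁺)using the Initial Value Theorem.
IVT: y'(0⁺) = lim_{s→∞} s²·Y(s) = lim_{s→∞} s·T(s).
deg(num) = 0, deg(den) = 1, relative degree = 1, so s·T(s) → (leading num)/(leading den) = 2/1 = 2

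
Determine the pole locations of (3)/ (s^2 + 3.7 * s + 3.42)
Set denominator = 0: s^2 + 3.7*s + 3.42 = (s + 1.9)(s + 1.8) = 0 → Poles: -1.8, -1.9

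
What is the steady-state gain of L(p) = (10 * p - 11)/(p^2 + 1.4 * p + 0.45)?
DC gain = L(0) = num(0)/den(0) = -11/0.45 = -24.44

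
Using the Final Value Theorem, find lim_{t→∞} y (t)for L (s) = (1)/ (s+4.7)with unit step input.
FVT: lim_{t→∞} y(t) = lim_{s→0} s*Y(s) where Y(s) = L(s)/s.
= lim_{s→0} L(s) = L(0) = num(0)/den(0) = 1/4.7 = 0.2128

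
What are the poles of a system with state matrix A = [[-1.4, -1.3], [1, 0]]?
Eigenvalues solve det(λI - A) = 0.
Characteristic polynomial: λ^2 + 1.4*λ + 1.3 = 0.
Roots: -0.7 + 0.9j, -0.7 - 0.9j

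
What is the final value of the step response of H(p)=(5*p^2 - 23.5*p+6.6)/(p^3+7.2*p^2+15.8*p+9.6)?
FVT: lim_{t→∞} y(t) = lim_{p→0} p*Y(p) where Y(p) = H(p)/p.
= lim_{p→0} H(p) = H(0) = num(0)/den(0) = 6.6/9.6 = 0.6875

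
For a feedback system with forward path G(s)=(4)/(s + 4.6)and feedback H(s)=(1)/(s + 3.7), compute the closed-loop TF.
Closed-loop T = G/(1+GH).
Numerator: G_num * H_den = 4*s + 14.8.
Denominator: G_den * H_den + G_num * H_num = (s^2 + 8.3*s + 17.02) + (4) = s^2 + 8.3*s + 21.02.
T(s) = (4*s + 14.8)/(s^2 + 8.3*s + 21.02)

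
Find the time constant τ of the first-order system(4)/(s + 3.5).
First-order system: τ = -1/pole. Pole = -3.5. τ = -1/(-3.5) = 0.2857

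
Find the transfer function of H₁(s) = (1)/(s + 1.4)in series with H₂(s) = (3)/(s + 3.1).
Series: H = H₁ · H₂ = (n₁·n₂)/(d₁·d₂).
Num: n₁·n₂ = 3. Den: d₁·d₂ = s^2 + 4.5*s + 4.34.
H(s) = (3)/(s^2 + 4.5*s + 4.34)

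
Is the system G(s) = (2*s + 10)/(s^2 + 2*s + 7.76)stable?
Denominator: s^2 + 2*s + 7.76. Poles: -1 + 2.6j, -1 - 2.6j. All Re(p)<0: Yes (stable)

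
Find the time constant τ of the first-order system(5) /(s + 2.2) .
First-order system: τ = -1/pole. Pole = -2.2. τ = -1/(-2.2) = 0.4545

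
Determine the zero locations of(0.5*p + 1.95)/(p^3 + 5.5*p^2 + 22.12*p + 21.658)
Set numerator = 0: 0.5*p + 1.95 = 0 → Zeros: -3.9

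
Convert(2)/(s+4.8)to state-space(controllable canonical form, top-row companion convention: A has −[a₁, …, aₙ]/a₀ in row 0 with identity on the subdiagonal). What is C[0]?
Reachable canonical form: C = numerator coefficients (right-aligned, zero-padded to length n).
num = 2, C = [[2]].
C[0] = 2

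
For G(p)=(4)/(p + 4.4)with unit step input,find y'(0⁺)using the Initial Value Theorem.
IVT: y'(0⁺) = lim_{p→∞} p²·Y(p) = lim_{p→∞} p·G(p).
deg(num) = 0, deg(den) = 1, relative degree = 1, so p·G(p) → (leading num)/(leading den) = 4/1 = 4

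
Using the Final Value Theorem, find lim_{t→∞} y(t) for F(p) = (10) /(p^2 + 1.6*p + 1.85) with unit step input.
FVT: lim_{t→∞} y(t) = lim_{p→0} p*Y(p) where Y(p) = F(p)/p.
= lim_{p→0} F(p) = F(0) = num(0)/den(0) = 10/1.85 = 5.405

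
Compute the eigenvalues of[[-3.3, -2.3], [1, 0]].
Eigenvalues solve det(λI - A) = 0.
Characteristic polynomial: λ^2 + 3.3*λ + 2.3 = 0.
Factor: (λ + 2.3)(λ + 1) = 0.
Roots: -1, -2.3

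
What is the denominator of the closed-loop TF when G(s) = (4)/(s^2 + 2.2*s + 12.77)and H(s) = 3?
Characteristic poly = G_den * H_den + G_num * H_num = (s^2 + 2.2*s + 12.77) + (12) = s^2 + 2.2*s + 24.77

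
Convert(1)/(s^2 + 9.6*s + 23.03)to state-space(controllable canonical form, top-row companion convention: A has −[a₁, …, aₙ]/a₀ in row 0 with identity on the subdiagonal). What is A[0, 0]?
Reachable canonical form for den = s^2 + 9.6*s + 23.03: top row of A = -[a₁,a₂,...,aₙ]/a₀, ones on the subdiagonal, zeros elsewhere.
A = [[-9.6, -23.03], [1, 0]].
A[0,0] = -9.6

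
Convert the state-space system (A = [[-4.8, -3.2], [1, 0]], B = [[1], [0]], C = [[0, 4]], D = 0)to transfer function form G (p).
G(p) = C(pI - A)⁻¹B + D.
Characteristic polynomial det(pI - A) = p^2 + 4.8*p + 3.2.
Numerator from C·adj(pI-A)·B + D·det(pI-A) = 4.
G(p) = (4)/(p^2 + 4.8*p + 3.2)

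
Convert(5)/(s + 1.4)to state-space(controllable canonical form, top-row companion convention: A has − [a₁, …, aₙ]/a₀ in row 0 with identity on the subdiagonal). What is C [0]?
Reachable canonical form: C = numerator coefficients (right-aligned, zero-padded to length n).
num = 5, C = [[5]].
C[0] = 5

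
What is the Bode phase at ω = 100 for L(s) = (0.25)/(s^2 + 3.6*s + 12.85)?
Substitute s = j*100: L(j100) = -2.49997e-05 - 9.01147e-07j.
∠L(j100) = atan2(Im, Re) = atan2(-9.01147e-07, -2.49997e-05) = -177.94°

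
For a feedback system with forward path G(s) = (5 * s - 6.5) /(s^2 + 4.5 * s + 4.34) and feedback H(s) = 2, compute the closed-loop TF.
Closed-loop T = G/(1+GH).
Numerator: G_num * H_den = 5*s - 6.5.
Denominator: G_den * H_den + G_num * H_num = (s^2 + 4.5*s + 4.34) + (10*s - 13) = s^2 + 14.5*s - 8.66.
T(s) = (5*s - 6.5)/(s^2 + 14.5*s - 8.66)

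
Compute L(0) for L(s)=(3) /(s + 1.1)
DC gain = L(0) = num(0)/den(0) = 3/1.1 = 2.727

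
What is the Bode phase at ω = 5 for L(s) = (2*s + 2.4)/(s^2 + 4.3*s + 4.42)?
Substitute s = j*5: L(j5) = 0.186962 - 0.290589j.
∠L(j5) = atan2(Im, Re) = atan2(-0.290589, 0.186962) = -57.24°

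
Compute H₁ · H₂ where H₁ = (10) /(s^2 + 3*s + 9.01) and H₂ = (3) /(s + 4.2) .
Series: H = H₁ · H₂ = (n₁·n₂)/(d₁·d₂).
Num: n₁·n₂ = 30. Den: d₁·d₂ = s^3 + 7.2*s^2 + 21.61*s + 37.842.
H(s) = (30)/(s^3 + 7.2*s^2 + 21.61*s + 37.842)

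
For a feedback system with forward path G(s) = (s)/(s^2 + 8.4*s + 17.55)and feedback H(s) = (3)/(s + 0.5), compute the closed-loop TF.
Closed-loop T = G/(1+GH).
Numerator: G_num * H_den = s^2 + 0.5*s.
Denominator: G_den * H_den + G_num * H_num = (s^3 + 8.9*s^2 + 21.75*s + 8.775) + (3*s) = s^3 + 8.9*s^2 + 24.75*s + 8.775.
T(s) = (s^2 + 0.5*s)/(s^3 + 8.9*s^2 + 24.75*s + 8.775)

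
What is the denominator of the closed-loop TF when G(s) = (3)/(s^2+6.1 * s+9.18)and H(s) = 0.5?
Characteristic poly = G_den * H_den + G_num * H_num = (s^2 + 6.1*s + 9.18) + (1.5) = s^2 + 6.1*s + 10.68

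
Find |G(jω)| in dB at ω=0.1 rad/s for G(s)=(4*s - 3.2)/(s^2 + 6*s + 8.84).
Substitute s = j*0.1: G(j0.1) = -0.357671 + 0.0696039j.
|G(j0.1)| = sqrt(Re² + Im²) = 0.3644.
20*log₁₀(0.3644) = -8.77 dB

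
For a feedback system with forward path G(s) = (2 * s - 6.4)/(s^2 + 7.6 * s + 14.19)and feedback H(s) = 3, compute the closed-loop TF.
Closed-loop T = G/(1+GH).
Numerator: G_num * H_den = 2*s - 6.4.
Denominator: G_den * H_den + G_num * H_num = (s^2 + 7.6*s + 14.19) + (6*s - 19.2) = s^2 + 13.6*s - 5.01.
T(s) = (2*s - 6.4)/(s^2 + 13.6*s - 5.01)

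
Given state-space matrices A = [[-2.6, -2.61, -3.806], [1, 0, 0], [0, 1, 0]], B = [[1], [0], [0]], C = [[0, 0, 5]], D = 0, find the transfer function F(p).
F(p) = C(pI - A)⁻¹B + D.
Characteristic polynomial det(pI - A) = p^3 + 2.6*p^2 + 2.61*p + 3.806.
Numerator from C·adj(pI-A)·B + D·det(pI-A) = 5.
F(p) = (5)/(p^3 + 2.6*p^2 + 2.61*p + 3.806)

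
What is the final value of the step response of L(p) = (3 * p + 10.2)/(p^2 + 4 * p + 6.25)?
FVT: lim_{t→∞} y(t) = lim_{p→0} p*Y(p) where Y(p) = L(p)/p.
= lim_{p→0} L(p) = L(0) = num(0)/den(0) = 10.2/6.25 = 1.632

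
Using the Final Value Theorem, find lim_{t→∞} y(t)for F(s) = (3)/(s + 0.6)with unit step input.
FVT: lim_{t→∞} y(t) = lim_{s→0} s*Y(s) where Y(s) = F(s)/s.
= lim_{s→0} F(s) = F(0) = num(0)/den(0) = 3/0.6 = 5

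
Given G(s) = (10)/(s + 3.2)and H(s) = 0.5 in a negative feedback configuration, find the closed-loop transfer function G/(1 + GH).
Closed-loop T = G/(1+GH).
Numerator: G_num * H_den = 10.
Denominator: G_den * H_den + G_num * H_num = (s + 3.2) + (5) = s + 8.2.
T(s) = (10)/(s + 8.2)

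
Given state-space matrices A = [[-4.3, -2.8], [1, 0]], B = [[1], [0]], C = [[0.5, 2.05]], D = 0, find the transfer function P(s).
P(s) = C(sI - A)⁻¹B + D.
Characteristic polynomial det(sI - A) = s^2 + 4.3*s + 2.8.
Numerator from C·adj(sI-A)·B + D·det(sI-A) = 0.5*s + 2.05.
P(s) = (0.5*s + 2.05)/(s^2 + 4.3*s + 2.8)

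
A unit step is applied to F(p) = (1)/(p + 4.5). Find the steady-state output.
FVT: lim_{t→∞} y(t) = lim_{p→0} p*Y(p) where Y(p) = F(p)/p.
= lim_{p→0} F(p) = F(0) = num(0)/den(0) = 1/4.5 = 0.2222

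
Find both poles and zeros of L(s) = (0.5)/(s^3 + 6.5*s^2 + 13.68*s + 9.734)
Set denominator = 0: s^3 + 6.5*s^2 + 13.68*s + 9.734 = (s + 3.1)(s^2 + 3.4*s + 3.14) = 0 → Poles: -1.7 + 0.5j, -1.7 - 0.5j, -3.1
Numerator is a nonzero constant (0.5) → Zeros: none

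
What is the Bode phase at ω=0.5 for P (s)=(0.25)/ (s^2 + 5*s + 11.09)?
Substitute s = j*0.5: P(j0.5) = 0.021898 - 0.00505028j.
∠P(j0.5) = atan2(Im, Re) = atan2(-0.00505028, 0.021898) = -12.99°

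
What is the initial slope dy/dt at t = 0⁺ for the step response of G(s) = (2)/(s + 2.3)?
IVT: y'(0⁺) = lim_{s→∞} s²·Y(s) = lim_{s→∞} s·G(s).
deg(num) = 0, deg(den) = 1, relative degree = 1, so s·G(s) → (leading num)/(leading den) = 2/1 = 2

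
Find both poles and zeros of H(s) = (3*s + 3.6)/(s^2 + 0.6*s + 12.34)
Set denominator = 0: s^2 + 0.6*s + 12.34 = 0 → Poles: -0.3 + 3.5j, -0.3 - 3.5j
Set numerator = 0: 3*s + 3.6 = 0 → Zeros: -1.2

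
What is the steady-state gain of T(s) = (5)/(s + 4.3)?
DC gain = T(0) = num(0)/den(0) = 5/4.3 = 1.163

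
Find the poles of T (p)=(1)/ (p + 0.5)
Set denominator = 0: p + 0.5 = 0 → Poles: -0.5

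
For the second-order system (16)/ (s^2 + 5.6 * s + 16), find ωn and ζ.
Standard form: ωn²/(s²+2ζωn·s+ωn²).
const=16=ωn² → ωn=4, s coeff=5.6=2ζωn → ζ=0.7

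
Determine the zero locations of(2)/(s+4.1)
Numerator is a nonzero constant (2) → Zeros: none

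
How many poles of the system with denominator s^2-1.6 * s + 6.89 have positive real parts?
Poles: 0.8 + 2.5j, 0.8 - 2.5j. RHP poles (Re>0): 2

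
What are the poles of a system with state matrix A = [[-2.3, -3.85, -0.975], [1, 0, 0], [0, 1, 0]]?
Eigenvalues solve det(λI - A) = 0.
Characteristic polynomial: λ^3 + 2.3*λ^2 + 3.85*λ + 0.975 = 0.
Factor: (λ + 0.3)(λ^2 + 2*λ + 3.25) = 0.
Roots: -0.3, -1 + 1.5j, -1 - 1.5j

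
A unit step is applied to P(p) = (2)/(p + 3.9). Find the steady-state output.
FVT: lim_{t→∞} y(t) = lim_{p→0} p*Y(p) where Y(p) = P(p)/p.
= lim_{p→0} P(p) = P(0) = num(0)/den(0) = 2/3.9 = 0.5128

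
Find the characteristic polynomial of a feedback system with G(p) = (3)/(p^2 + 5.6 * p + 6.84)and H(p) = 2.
Characteristic poly = G_den * H_den + G_num * H_num = (p^2 + 5.6*p + 6.84) + (6) = p^2 + 5.6*p + 12.84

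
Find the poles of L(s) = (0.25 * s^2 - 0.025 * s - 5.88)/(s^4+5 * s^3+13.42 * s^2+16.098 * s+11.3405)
Set denominator = 0: s^4 + 5*s^3 + 13.42*s^2 + 16.098*s + 11.3405 = (s^2 + 1.6*s + 1.85)(s^2 + 3.4*s + 6.13) = 0 → Poles: -0.8 + 1.1j, -0.8 - 1.1j, -1.7 + 1.8j, -1.7 - 1.8j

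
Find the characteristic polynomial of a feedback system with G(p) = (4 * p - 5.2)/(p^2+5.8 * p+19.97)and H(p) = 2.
Characteristic poly = G_den * H_den + G_num * H_num = (p^2 + 5.8*p + 19.97) + (8*p - 10.4) = p^2 + 13.8*p + 9.57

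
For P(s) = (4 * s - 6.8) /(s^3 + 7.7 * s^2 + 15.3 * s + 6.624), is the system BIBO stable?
Denominator: s^3 + 7.7*s^2 + 15.3*s + 6.624 = (s + 2.3)(s + 4.8)(s + 0.6). Poles: -0.6, -2.3, -4.8. All Re(p)<0: Yes (stable)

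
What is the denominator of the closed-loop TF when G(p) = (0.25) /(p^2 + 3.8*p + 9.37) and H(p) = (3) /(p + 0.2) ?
Characteristic poly = G_den * H_den + G_num * H_num = (p^3 + 4*p^2 + 10.13*p + 1.874) + (0.75) = p^3 + 4*p^2 + 10.13*p + 2.624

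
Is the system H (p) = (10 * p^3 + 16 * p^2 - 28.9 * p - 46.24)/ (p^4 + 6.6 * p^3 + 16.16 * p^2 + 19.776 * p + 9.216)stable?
Denominator: p^4 + 6.6*p^3 + 16.16*p^2 + 19.776*p + 9.216 = (p + 1)(p + 3.2)(p^2 + 2.4*p + 2.88). Poles: -1, -1.2 + 1.2j, -1.2 - 1.2j, -3.2. All Re(p)<0: Yes (stable)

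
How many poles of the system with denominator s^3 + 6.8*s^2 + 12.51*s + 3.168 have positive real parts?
s^3 + 6.8*s^2 + 12.51*s + 3.168 = (s + 0.3)(s + 3.2)(s + 3.3). Poles: -0.3, -3.2, -3.3. RHP poles (Re>0): 0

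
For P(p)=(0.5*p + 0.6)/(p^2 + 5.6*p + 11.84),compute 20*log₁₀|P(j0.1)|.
Substitute p = j*0.1: P(j0.1) = 0.0508047 + 0.00182158j.
|P(j0.1)| = sqrt(Re² + Im²) = 0.05084.
20*log₁₀(0.05084) = -25.88 dB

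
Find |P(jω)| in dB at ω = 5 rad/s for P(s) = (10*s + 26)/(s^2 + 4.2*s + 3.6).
Substitute s = j*5: P(j5) = 0.549079 - 1.79763j.
|P(j5)| = sqrt(Re² + Im²) = 1.88.
20*log₁₀(1.88) = 5.48 dB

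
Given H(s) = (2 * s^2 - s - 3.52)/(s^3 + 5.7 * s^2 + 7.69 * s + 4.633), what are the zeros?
Set numerator = 0: 2*s^2 - s - 3.52 = 2*(s + 1.1)(s - 1.6) = 0 → Zeros: -1.1, 1.6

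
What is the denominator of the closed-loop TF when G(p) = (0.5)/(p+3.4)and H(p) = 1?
Characteristic poly = G_den * H_den + G_num * H_num = (p + 3.4) + (0.5) = p + 3.9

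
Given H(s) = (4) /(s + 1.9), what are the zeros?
Numerator is a nonzero constant (4) → Zeros: none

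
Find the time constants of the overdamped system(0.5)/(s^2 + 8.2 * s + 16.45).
Overdamped: real poles at -3.5, -4.7. τ = -1/pole → τ₁ = 0.2857, τ₂ = 0.2128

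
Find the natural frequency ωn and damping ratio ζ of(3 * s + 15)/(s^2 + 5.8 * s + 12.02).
Underdamped: complex pole -2.9 + 1.9j. ωn = |pole| = 3.467, ζ = -Re(pole)/ωn = 0.8365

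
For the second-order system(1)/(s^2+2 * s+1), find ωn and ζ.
Standard form: ωn²/(s²+2ζωn·s+ωn²).
const=1=ωn² → ωn=1, s coeff=2=2ζωn → ζ=1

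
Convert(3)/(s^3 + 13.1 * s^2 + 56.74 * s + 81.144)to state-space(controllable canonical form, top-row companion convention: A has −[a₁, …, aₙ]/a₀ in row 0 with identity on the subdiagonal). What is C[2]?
Reachable canonical form: C = numerator coefficients (right-aligned, zero-padded to length n).
num = 3, C = [[0, 0, 3]].
C[2] = 3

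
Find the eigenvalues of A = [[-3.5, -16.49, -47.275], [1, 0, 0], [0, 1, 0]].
Eigenvalues solve det(λI - A) = 0.
Characteristic polynomial: λ^3 + 3.5*λ^2 + 16.49*λ + 47.275 = 0.
Factor: (λ + 3.1)(λ^2 + 0.4*λ + 15.25) = 0.
Roots: -0.2 + 3.9j, -0.2 - 3.9j, -3.1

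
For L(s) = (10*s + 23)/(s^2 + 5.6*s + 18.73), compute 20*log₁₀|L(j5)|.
Substitute s = j*5: L(j5) = 1.52529 - 1.16298j.
|L(j5)| = sqrt(Re² + Im²) = 1.918.
20*log₁₀(1.918) = 5.66 dB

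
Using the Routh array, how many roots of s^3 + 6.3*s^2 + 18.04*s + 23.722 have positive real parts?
Routh array:
s^3: [1, 18.04]; s^2: [6.3, 23.722]; s^1: [14.2746]; s^0: [23.722]
First column: [1, 6.3, 14.2746, 23.722]. Sign changes = RHP roots = 0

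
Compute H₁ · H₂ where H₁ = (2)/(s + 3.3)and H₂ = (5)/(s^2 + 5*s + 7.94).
Series: H = H₁ · H₂ = (n₁·n₂)/(d₁·d₂).
Num: n₁·n₂ = 10. Den: d₁·d₂ = s^3 + 8.3*s^2 + 24.44*s + 26.202.
H(s) = (10)/(s^3 + 8.3*s^2 + 24.44*s + 26.202)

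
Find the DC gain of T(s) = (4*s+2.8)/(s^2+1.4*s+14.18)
DC gain = T(0) = num(0)/den(0) = 2.8/14.18 = 0.1975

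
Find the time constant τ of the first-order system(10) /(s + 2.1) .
First-order system: τ = -1/pole. Pole = -2.1. τ = -1/(-2.1) = 0.4762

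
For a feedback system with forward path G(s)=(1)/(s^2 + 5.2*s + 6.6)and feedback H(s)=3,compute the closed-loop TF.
Closed-loop T = G/(1+GH).
Numerator: G_num * H_den = 1.
Denominator: G_den * H_den + G_num * H_num = (s^2 + 5.2*s + 6.6) + (3) = s^2 + 5.2*s + 9.6.
T(s) = (1)/(s^2 + 5.2*s + 9.6)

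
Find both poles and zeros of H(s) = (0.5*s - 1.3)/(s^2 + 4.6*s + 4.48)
Set denominator = 0: s^2 + 4.6*s + 4.48 = (s + 3.2)(s + 1.4) = 0 → Poles: -1.4, -3.2
Set numerator = 0: 0.5*s - 1.3 = 0 → Zeros: 2.6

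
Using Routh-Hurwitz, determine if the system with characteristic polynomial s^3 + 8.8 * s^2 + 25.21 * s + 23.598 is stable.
Routh array:
s^3: [1, 25.21]; s^2: [8.8, 23.598]; s^1: [22.5284]; s^0: [23.598]
First column: [1, 8.8, 22.5284, 23.598]. Sign changes = 0.
Yes, stable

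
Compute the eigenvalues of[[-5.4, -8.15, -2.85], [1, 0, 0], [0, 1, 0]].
Eigenvalues solve det(λI - A) = 0.
Characteristic polynomial: λ^3 + 5.4*λ^2 + 8.15*λ + 2.85 = 0.
Factor: (λ + 3)(λ + 1.9)(λ + 0.5) = 0.
Roots: -0.5, -1.9, -3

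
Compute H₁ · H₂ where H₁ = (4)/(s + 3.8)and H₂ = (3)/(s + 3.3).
Series: H = H₁ · H₂ = (n₁·n₂)/(d₁·d₂).
Num: n₁·n₂ = 12. Den: d₁·d₂ = s^2 + 7.1*s + 12.54.
H(s) = (12)/(s^2 + 7.1*s + 12.54)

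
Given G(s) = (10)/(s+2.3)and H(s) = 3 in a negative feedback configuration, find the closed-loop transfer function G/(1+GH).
Closed-loop T = G/(1+GH).
Numerator: G_num * H_den = 10.
Denominator: G_den * H_den + G_num * H_num = (s + 2.3) + (30) = s + 32.3.
T(s) = (10)/(s + 32.3)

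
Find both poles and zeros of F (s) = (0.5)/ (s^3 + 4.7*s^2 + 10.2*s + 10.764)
Set denominator = 0: s^3 + 4.7*s^2 + 10.2*s + 10.764 = (s + 2.3)(s^2 + 2.4*s + 4.68) = 0 → Poles: -1.2 + 1.8j, -1.2 - 1.8j, -2.3
Numerator is a nonzero constant (0.5) → Zeros: none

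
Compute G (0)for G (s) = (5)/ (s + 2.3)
DC gain = G(0) = num(0)/den(0) = 5/2.3 = 2.174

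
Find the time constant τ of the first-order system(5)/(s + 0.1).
First-order system: τ = -1/pole. Pole = -0.1. τ = -1/(-0.1) = 10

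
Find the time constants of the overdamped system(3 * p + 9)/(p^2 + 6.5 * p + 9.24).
Overdamped: real poles at -4.4, -2.1. τ = -1/pole → τ₁ = 0.2273, τ₂ = 0.4762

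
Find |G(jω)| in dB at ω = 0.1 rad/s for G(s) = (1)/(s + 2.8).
Substitute s = j*0.1: G(j0.1) = 0.356688 - 0.0127389j.
|G(j0.1)| = sqrt(Re² + Im²) = 0.3569.
20*log₁₀(0.3569) = -8.95 dB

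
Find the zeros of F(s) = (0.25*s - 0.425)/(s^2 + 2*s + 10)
Set numerator = 0: 0.25*s - 0.425 = 0 → Zeros: 1.7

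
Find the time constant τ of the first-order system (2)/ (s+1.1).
First-order system: τ = -1/pole. Pole = -1.1. τ = -1/(-1.1) = 0.9091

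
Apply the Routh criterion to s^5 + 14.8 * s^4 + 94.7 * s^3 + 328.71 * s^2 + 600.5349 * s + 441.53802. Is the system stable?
Routh array:
s^5: [1, 94.7, 600.5349]; s^4: [14.8, 328.71, 441.53802]; s^3: [72.4899, 570.70125]; s^2: [212.192, 441.53802]; s^1: [419.861]; s^0: [441.53802]
First column: [1, 14.8, 72.4899, 212.192, 419.861, 441.53802]. Sign changes = 0.
Yes, stable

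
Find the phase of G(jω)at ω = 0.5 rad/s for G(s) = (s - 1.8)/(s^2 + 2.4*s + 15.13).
Substitute s = j*0.5: G(j0.5) = -0.117494 + 0.0430775j.
∠G(j0.5) = atan2(Im, Re) = atan2(0.0430775, -0.117494) = 159.87°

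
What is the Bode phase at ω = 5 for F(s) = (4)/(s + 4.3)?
Substitute s = j*5: F(j5) = 0.395493 - 0.459876j.
∠F(j5) = atan2(Im, Re) = atan2(-0.459876, 0.395493) = -49.30°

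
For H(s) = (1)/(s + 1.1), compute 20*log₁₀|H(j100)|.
Substitute s = j*100: H(j100) = 0.000109987 - 0.00999879j.
|H(j100)| = sqrt(Re² + Im²) = 0.009999.
20*log₁₀(0.009999) = -40.00 dB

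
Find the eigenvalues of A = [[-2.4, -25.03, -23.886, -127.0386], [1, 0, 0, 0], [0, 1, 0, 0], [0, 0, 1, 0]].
Eigenvalues solve det(λI - A) = 0.
Characteristic polynomial: λ^4 + 2.4*λ^3 + 25.03*λ^2 + 23.886*λ + 127.0386 = 0.
Factor: (λ^2 + 1.8*λ + 16.02)(λ^2 + 0.6*λ + 7.93) = 0.
Roots: -0.3 + 2.8j, -0.3 - 2.8j, -0.9 + 3.9j, -0.9 - 3.9j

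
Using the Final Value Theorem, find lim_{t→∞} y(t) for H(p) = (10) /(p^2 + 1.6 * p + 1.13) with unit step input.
FVT: lim_{t→∞} y(t) = lim_{p→0} p*Y(p) where Y(p) = H(p)/p.
= lim_{p→0} H(p) = H(0) = num(0)/den(0) = 10/1.13 = 8.85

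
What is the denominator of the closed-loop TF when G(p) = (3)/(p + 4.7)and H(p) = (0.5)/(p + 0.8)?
Characteristic poly = G_den * H_den + G_num * H_num = (p^2 + 5.5*p + 3.76) + (1.5) = p^2 + 5.5*p + 5.26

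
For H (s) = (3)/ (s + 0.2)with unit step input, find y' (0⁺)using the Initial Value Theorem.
IVT: y'(0⁺) = lim_{s→∞} s²·Y(s) = lim_{s→∞} s·H(s).
deg(num) = 0, deg(den) = 1, relative degree = 1, so s·H(s) → (leading num)/(leading den) = 3/1 = 3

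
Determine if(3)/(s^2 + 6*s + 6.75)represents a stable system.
Denominator: s^2 + 6*s + 6.75 = (s + 1.5)(s + 4.5). Poles: -1.5, -4.5. All Re(p)<0: Yes (stable)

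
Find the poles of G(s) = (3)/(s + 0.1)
Set denominator = 0: s + 0.1 = 0 → Poles: -0.1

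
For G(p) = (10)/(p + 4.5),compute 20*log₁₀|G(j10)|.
Substitute p = j*10: G(j10) = 0.37422 - 0.831601j.
|G(j10)| = sqrt(Re² + Im²) = 0.9119.
20*log₁₀(0.9119) = -0.80 dB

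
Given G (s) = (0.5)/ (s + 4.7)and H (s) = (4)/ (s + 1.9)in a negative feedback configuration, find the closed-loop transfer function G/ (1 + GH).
Closed-loop T = G/(1+GH).
Numerator: G_num * H_den = 0.5*s + 0.95.
Denominator: G_den * H_den + G_num * H_num = (s^2 + 6.6*s + 8.93) + (2) = s^2 + 6.6*s + 10.93.
T(s) = (0.5*s + 0.95)/(s^2 + 6.6*s + 10.93)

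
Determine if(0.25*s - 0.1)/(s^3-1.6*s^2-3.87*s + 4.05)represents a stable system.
Denominator: s^3 - 1.6*s^2 - 3.87*s + 4.05 = (s - 2.5)(s + 1.8)(s - 0.9). Poles: -1.8, 0.9, 2.5. All Re(p)<0: No (unstable)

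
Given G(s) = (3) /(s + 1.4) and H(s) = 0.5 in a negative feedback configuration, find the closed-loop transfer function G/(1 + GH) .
Closed-loop T = G/(1+GH).
Numerator: G_num * H_den = 3.
Denominator: G_den * H_den + G_num * H_num = (s + 1.4) + (1.5) = s + 2.9.
T(s) = (3)/(s + 2.9)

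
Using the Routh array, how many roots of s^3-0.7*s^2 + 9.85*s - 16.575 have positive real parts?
Routh array:
s^3: [1, 9.85]; s^2: [-0.7, -16.575]; s^1: [-13.8286]; s^0: [-16.575]
First column: [1, -0.7, -13.8286, -16.575]. Sign changes = RHP roots = 1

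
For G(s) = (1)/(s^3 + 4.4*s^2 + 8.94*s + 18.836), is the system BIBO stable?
Denominator: s^3 + 4.4*s^2 + 8.94*s + 18.836 = (s + 3.4)(s^2 + s + 5.54). Poles: -0.5 + 2.3j, -0.5 - 2.3j, -3.4. All Re(p)<0: Yes (stable)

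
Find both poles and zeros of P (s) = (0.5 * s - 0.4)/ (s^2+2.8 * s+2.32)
Set denominator = 0: s^2 + 2.8*s + 2.32 = 0 → Poles: -1.4 + 0.6j, -1.4 - 0.6j
Set numerator = 0: 0.5*s - 0.4 = 0 → Zeros: 0.8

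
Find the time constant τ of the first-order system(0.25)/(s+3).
First-order system: τ = -1/pole. Pole = -3. τ = -1/(-3) = 0.3333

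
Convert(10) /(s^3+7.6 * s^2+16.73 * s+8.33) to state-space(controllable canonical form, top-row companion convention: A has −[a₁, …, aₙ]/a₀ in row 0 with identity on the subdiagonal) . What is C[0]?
Reachable canonical form: C = numerator coefficients (right-aligned, zero-padded to length n).
num = 10, C = [[0, 0, 10]].
C[0] = 0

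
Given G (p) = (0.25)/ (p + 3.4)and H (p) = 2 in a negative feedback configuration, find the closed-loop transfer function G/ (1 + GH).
Closed-loop T = G/(1+GH).
Numerator: G_num * H_den = 0.25.
Denominator: G_den * H_den + G_num * H_num = (p + 3.4) + (0.5) = p + 3.9.
T(p) = (0.25)/(p + 3.9)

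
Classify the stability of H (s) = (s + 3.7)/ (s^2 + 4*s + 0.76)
Denominator: s^2 + 4*s + 0.76 = (s + 3.8)(s + 0.2). Poles: -0.2, -3.8. Stable (all poles in LHP)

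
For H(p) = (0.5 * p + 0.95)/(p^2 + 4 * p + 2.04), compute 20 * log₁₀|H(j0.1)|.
Substitute p = j*0.1: H(j0.1) = 0.455161 - 0.0650564j.
|H(j0.1)| = sqrt(Re² + Im²) = 0.4598.
20*log₁₀(0.4598) = -6.75 dB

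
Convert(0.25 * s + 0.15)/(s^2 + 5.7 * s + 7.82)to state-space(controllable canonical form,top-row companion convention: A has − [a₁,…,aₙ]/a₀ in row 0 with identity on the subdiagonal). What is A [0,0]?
Reachable canonical form for den = s^2 + 5.7*s + 7.82: top row of A = -[a₁,a₂,...,aₙ]/a₀, ones on the subdiagonal, zeros elsewhere.
A = [[-5.7, -7.82], [1, 0]].
A[0,0] = -5.7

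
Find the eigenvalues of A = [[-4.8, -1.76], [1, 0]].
Eigenvalues solve det(λI - A) = 0.
Characteristic polynomial: λ^2 + 4.8*λ + 1.76 = 0.
Factor: (λ + 0.4)(λ + 4.4) = 0.
Roots: -0.4, -4.4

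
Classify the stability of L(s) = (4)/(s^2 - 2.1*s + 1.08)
Denominator: s^2 - 2.1*s + 1.08 = (s - 0.9)(s - 1.2). Poles: 0.9, 1.2. Unstable (2 pole(s) in RHP)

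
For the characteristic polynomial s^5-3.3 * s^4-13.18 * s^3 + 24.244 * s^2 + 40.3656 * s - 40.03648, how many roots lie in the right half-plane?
Factor: s^5 - 3.3*s^4 - 13.18*s^3 + 24.244*s^2 + 40.3656*s - 40.03648 = (s - 2.2)(s + 2.2)(s - 4.7)(s + 2.2)(s - 0.8).
Roots: -2.2, -2.2, 0.8, 2.2, 4.7.
RHP roots (Re>0): 3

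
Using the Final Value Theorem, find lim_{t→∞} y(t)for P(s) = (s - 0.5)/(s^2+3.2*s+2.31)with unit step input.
FVT: lim_{t→∞} y(t) = lim_{s→0} s*Y(s) where Y(s) = P(s)/s.
= lim_{s→0} P(s) = P(0) = num(0)/den(0) = -0.5/2.31 = -0.2165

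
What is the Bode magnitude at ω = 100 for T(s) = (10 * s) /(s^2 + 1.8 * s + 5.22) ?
Substitute s = j*100: T(j100) = 0.0018013 - 0.10002j.
|T(j100)| = sqrt(Re² + Im²) = 0.1.
20*log₁₀(0.1) = -20.00 dB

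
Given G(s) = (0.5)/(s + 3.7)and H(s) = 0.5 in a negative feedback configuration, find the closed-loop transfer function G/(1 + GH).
Closed-loop T = G/(1+GH).
Numerator: G_num * H_den = 0.5.
Denominator: G_den * H_den + G_num * H_num = (s + 3.7) + (0.25) = s + 3.95.
T(s) = (0.5)/(s + 3.95)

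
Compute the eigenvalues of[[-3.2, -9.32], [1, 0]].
Eigenvalues solve det(λI - A) = 0.
Characteristic polynomial: λ^2 + 3.2*λ + 9.32 = 0.
Roots: -1.6 + 2.6j, -1.6 - 2.6j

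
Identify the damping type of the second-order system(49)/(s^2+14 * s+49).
Standard form: ωn²/(s²+2ζωn·s+ωn²) gives ωn=7, ζ=1.
Critically damped (ζ = 1)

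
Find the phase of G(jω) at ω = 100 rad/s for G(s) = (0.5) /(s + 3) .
Substitute s = j*100: G(j100) = 0.000149865 - 0.0049955j.
∠G(j100) = atan2(Im, Re) = atan2(-0.0049955, 0.000149865) = -88.28°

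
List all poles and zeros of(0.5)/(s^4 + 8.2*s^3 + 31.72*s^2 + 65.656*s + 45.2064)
Set denominator = 0: s^4 + 8.2*s^3 + 31.72*s^2 + 65.656*s + 45.2064 = (s + 1.2)(s + 3.4)(s^2 + 3.6*s + 11.08) = 0 → Poles: -1.2, -1.8 + 2.8j, -1.8 - 2.8j, -3.4
Numerator is a nonzero constant (0.5) → Zeros: none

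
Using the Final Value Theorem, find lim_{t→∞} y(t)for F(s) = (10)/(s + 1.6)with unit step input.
FVT: lim_{t→∞} y(t) = lim_{s→0} s*Y(s) where Y(s) = F(s)/s.
= lim_{s→0} F(s) = F(0) = num(0)/den(0) = 10/1.6 = 6.25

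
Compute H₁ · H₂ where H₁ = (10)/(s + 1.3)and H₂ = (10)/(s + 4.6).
Series: H = H₁ · H₂ = (n₁·n₂)/(d₁·d₂).
Num: n₁·n₂ = 100. Den: d₁·d₂ = s^2 + 5.9*s + 5.98.
H(s) = (100)/(s^2 + 5.9*s + 5.98)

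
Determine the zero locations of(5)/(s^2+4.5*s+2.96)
Numerator is a nonzero constant (5) → Zeros: none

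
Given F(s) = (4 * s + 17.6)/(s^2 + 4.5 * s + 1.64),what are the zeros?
Set numerator = 0: 4*s + 17.6 = 0 → Zeros: -4.4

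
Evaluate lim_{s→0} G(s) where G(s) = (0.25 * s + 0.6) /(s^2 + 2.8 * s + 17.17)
DC gain = G(0) = num(0)/den(0) = 0.6/17.17 = 0.03494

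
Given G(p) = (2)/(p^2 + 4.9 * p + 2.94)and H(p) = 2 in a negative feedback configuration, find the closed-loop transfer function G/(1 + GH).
Closed-loop T = G/(1+GH).
Numerator: G_num * H_den = 2.
Denominator: G_den * H_den + G_num * H_num = (p^2 + 4.9*p + 2.94) + (4) = p^2 + 4.9*p + 6.94.
T(p) = (2)/(p^2 + 4.9*p + 6.94)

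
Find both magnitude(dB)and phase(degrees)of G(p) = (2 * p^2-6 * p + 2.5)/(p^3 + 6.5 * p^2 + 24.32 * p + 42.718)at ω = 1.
Substitute p = j*1: G(j1) = -0.0656463 - 0.123395j.
|G| = 20*log₁₀(sqrt(Re²+Im²)) = -17.09 dB.
∠G = atan2(Im, Re) = -118.01°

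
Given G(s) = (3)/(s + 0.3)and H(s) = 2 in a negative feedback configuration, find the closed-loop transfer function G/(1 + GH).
Closed-loop T = G/(1+GH).
Numerator: G_num * H_den = 3.
Denominator: G_den * H_den + G_num * H_num = (s + 0.3) + (6) = s + 6.3.
T(s) = (3)/(s + 6.3)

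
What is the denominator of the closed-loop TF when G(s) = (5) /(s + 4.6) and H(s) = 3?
Characteristic poly = G_den * H_den + G_num * H_num = (s + 4.6) + (15) = s + 19.6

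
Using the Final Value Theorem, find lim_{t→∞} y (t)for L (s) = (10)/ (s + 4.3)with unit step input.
FVT: lim_{t→∞} y(t) = lim_{s→0} s*Y(s) where Y(s) = L(s)/s.
= lim_{s→0} L(s) = L(0) = num(0)/den(0) = 10/4.3 = 2.326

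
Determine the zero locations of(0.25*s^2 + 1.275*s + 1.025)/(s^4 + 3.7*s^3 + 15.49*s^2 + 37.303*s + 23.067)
Set numerator = 0: 0.25*s^2 + 1.275*s + 1.025 = 0.25*(s + 1)(s + 4.1) = 0 → Zeros: -1, -4.1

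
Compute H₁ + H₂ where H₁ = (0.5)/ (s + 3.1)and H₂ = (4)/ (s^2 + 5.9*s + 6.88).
Parallel: H = H₁ + H₂ = (n₁·d₂ + n₂·d₁)/(d₁·d₂).
n₁·d₂ = 0.5*s^2 + 2.95*s + 3.44. n₂·d₁ = 4*s + 12.4. Sum = 0.5*s^2 + 6.95*s + 15.84. d₁·d₂ = s^3 + 9*s^2 + 25.17*s + 21.328.
H(s) = (0.5*s^2 + 6.95*s + 15.84)/(s^3 + 9*s^2 + 25.17*s + 21.328)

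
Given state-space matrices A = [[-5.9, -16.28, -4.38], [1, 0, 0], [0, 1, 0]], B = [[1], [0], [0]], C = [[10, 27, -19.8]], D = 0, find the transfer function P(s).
P(s) = C(sI - A)⁻¹B + D.
Characteristic polynomial det(sI - A) = s^3 + 5.9*s^2 + 16.28*s + 4.38.
Numerator from C·adj(sI-A)·B + D·det(sI-A) = 10*s^2 + 27*s - 19.8.
P(s) = (10*s^2 + 27*s - 19.8)/(s^3 + 5.9*s^2 + 16.28*s + 4.38)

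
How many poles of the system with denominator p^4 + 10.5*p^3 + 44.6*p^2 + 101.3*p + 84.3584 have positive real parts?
p^4 + 10.5*p^3 + 44.6*p^2 + 101.3*p + 84.3584 = (p + 4.9)(p + 1.6)(p^2 + 4*p + 10.76). Poles: -1.6, -2 + 2.6j, -2 - 2.6j, -4.9. RHP poles (Re>0): 0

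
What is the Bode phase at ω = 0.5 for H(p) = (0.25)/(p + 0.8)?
Substitute p = j*0.5: H(j0.5) = 0.224719 - 0.140449j.
∠H(j0.5) = atan2(Im, Re) = atan2(-0.140449, 0.224719) = -32.01°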